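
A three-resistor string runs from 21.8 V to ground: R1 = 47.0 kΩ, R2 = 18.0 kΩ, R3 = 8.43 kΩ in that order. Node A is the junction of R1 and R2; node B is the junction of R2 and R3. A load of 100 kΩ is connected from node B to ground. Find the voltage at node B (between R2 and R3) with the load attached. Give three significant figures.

At node B, R3 is in parallel with the load: R3‖R_L = 7.775 kΩ.
Below node A the resistance is R2 + (R3‖R_L) = 25.77 kΩ, so V_A = 21.8 × 25.77/72.77 = 7.721 V.
Then V_B = V_A × (R3‖R_L)/(R2 + R3‖R_L) = 7.721 × 7.775/25.77 = 2.33 V.

V ≈ 2.33 V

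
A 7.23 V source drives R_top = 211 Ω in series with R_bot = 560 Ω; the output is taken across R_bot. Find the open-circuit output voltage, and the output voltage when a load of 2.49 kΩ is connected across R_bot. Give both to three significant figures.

Unloaded: 5.25 V; loaded: 4.95 V

Open-circuit: V = 7.23 × 560/(211 + 560) = 5.25 V.
With the load, R_bot becomes R_bot‖R_L = 457.2 Ω, so V = 7.23 × 457.2/668.2 = 4.95 V.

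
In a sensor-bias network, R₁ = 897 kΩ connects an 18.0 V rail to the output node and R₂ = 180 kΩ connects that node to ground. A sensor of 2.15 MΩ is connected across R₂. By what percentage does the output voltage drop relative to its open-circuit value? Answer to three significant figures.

6.52 %

The divider's output (Thévenin) resistance is R₁‖R₂ = 149.9 kΩ.
Fractional drop under load = R_th/(R_th + R_L) = 149.9 / (149.9 + 2150) = 0.06518.
So the output falls by 6.52 %.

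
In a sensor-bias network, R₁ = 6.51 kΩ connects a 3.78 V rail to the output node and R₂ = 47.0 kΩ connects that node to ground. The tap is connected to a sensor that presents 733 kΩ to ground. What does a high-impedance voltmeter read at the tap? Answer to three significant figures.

V_out ≈ 3.29 V

The load sits in parallel with R₂: R₂‖R_L = (47.0 × 733) / (47.0 + 733) = 44.17 kΩ.
V_out = 3.78 × 44.17 / (6.51 + 44.17) = 3.78 × 44.17/50.68 = 3.29 V.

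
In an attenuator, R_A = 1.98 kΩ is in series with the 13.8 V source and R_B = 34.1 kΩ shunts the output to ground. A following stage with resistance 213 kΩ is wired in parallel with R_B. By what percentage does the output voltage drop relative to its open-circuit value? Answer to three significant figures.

The divider's output (Thévenin) resistance is R_A‖R_B = 1.871 kΩ.
Fractional drop under load = R_th/(R_th + R_L) = 1.871 / (1.871 + 213) = 0.008709.
So the output falls by 0.871 %.

0.871 %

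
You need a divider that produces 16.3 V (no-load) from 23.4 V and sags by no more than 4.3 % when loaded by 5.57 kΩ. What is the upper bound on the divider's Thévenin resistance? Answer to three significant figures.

Loading drop = R_th/(R_th + R_L) ≤ 0.0430, so R_th ≤ R_L · ε/(1−ε) = 5.57 kΩ × 0.0430/0.9570 = 250 Ω.

R_th ≤ 250 Ω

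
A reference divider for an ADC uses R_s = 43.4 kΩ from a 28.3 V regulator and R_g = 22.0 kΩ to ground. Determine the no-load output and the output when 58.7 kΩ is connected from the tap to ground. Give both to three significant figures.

Open-circuit: V = 28.3 × 22.0/(43.4 + 22.0) = 9.52 V.
With the load, R_g becomes R_g‖R_L = 16.00 kΩ, so V = 28.3 × 16.00/59.40 = 7.62 V.

Unloaded: 9.52 V; loaded: 7.62 V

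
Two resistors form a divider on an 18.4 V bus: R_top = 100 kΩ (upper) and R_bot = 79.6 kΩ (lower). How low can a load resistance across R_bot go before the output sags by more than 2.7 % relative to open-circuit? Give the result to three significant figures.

Output resistance R_th = R_top‖R_bot = (100 × 79.6)/179.6 = 44.32 kΩ.
The fractional drop is R_th/(R_th + R_L); requiring this ≤ 0.0270 gives R_L ≥ R_th(1/0.0270 − 1) = 44.32 × 36.04 = 1.60 MΩ.

R_L(min) ≈ 1.60 MΩ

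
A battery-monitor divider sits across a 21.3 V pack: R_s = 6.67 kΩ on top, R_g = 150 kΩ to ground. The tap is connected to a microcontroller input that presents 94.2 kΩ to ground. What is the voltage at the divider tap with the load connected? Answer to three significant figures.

V_out ≈ 19.1 V

The load sits in parallel with R_g: R_g‖R_L = (150 × 94.2) / (150 + 94.2) = 57.86 kΩ.
V_out = 21.3 × 57.86 / (6.67 + 57.86) = 21.3 × 57.86/64.53 = 19.1 V.
(Unloaded it would have been 20.4 V.)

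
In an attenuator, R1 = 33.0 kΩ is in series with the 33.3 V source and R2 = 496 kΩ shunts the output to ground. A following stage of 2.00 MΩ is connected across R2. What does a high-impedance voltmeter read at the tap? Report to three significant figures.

The load sits in parallel with R2: R2‖R_L = (496 × 2000) / (496 + 2000) = 397.4 kΩ.
V_out = 33.3 × 397.4 / (33.0 + 397.4) = 33.3 × 397.4/430.4 = 30.7 V.

V_out ≈ 30.7 V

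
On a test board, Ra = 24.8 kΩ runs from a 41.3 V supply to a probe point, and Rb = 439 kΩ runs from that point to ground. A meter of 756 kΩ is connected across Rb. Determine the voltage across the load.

V_out ≈ 37.9 V

The load sits in parallel with Rb: Rb‖R_L = (439 × 756) / (439 + 756) = 277.7 kΩ.
V_out = 41.3 × 277.7 / (24.8 + 277.7) = 41.3 × 277.7/302.5 = 37.9 V.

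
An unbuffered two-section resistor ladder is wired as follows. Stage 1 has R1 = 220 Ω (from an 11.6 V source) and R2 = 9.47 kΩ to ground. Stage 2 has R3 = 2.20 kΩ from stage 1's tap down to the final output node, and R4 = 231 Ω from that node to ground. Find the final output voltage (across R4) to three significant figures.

Stage 2 presents R3+R4 = 2431 Ω as a load on stage 1's tap.
Stage 1's lower leg becomes R2‖(R3+R4) = 1934 Ω, so V_mid = 11.6 × 1934/2154 = 10.42 V.
Stage 2 is itself unloaded: V_out = V_mid × R4/(R3+R4) = 10.42 × 231/2431 = 0.990 V.

V_out ≈ 0.990 V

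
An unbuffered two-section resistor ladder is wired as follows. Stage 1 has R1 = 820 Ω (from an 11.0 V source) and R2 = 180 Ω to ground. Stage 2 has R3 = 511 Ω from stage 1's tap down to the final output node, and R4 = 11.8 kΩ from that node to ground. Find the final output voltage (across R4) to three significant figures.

V_out ≈ 1.88 V

Stage 2 presents R3+R4 = 12310 Ω as a load on stage 1's tap.
Stage 1's lower leg becomes R2‖(R3+R4) = 177.4 Ω, so V_mid = 11.0 × 177.4/997.4 = 1.957 V.
Stage 2 is itself unloaded: V_out = V_mid × R4/(R3+R4) = 1.957 × 11800/12310 = 1.88 V.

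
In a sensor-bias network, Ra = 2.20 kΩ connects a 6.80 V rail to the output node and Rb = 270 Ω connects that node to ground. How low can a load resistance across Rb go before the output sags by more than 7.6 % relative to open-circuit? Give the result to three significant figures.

Output resistance R_th = Ra‖Rb = (2200 × 270)/2470 = 240.5 Ω.
The fractional drop is R_th/(R_th + R_L); requiring this ≤ 0.0760 gives R_L ≥ R_th(1/0.0760 − 1) = 240.5 × 12.16 = 2.92 kΩ.

R_L(min) ≈ 2.92 kΩ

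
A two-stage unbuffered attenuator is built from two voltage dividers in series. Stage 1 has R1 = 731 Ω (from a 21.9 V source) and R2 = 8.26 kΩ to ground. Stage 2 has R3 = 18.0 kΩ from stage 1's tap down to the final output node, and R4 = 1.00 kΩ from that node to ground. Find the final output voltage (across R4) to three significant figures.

Stage 2 presents R3+R4 = 19000 Ω as a load on stage 1's tap.
Stage 1's lower leg becomes R2‖(R3+R4) = 5757 Ω, so V_mid = 21.9 × 5757/6488 = 19.43 V.
Stage 2 is itself unloaded: V_out = V_mid × R4/(R3+R4) = 19.43 × 1000/19000 = 1.02 V.

V_out ≈ 1.02 V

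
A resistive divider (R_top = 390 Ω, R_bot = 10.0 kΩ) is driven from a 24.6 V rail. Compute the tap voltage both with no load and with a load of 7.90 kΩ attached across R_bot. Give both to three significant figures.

Unloaded: 23.7 V; loaded: 22.6 V

Open-circuit: V = 24.6 × 10000/(390 + 10000) = 23.7 V.
With the load, R_bot becomes R_bot‖R_L = 4413 Ω, so V = 24.6 × 4413/4803 = 22.6 V.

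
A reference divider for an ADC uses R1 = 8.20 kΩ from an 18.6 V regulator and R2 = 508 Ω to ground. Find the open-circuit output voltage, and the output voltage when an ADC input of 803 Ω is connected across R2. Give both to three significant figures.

Open-circuit: V = 18.6 × 508/(8200 + 508) = 1.09 V.
With the load, R2 becomes R2‖R_L = 311.2 Ω, so V = 18.6 × 311.2/8511 = 0.680 V.

Unloaded: 1.09 V; loaded: 0.680 V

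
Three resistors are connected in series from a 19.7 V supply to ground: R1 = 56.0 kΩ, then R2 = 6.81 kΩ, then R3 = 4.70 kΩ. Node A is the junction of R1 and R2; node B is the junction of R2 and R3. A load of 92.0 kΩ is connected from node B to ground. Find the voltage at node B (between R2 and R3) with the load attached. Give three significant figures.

V ≈ 1.31 V

At node B, R3 is in parallel with the load: R3‖R_L = 4.472 kΩ.
Below node A the resistance is R2 + (R3‖R_L) = 11.28 kΩ, so V_A = 19.7 × 11.28/67.28 = 3.303 V.
Then V_B = V_A × (R3‖R_L)/(R2 + R3‖R_L) = 3.303 × 4.472/11.28 = 1.31 V.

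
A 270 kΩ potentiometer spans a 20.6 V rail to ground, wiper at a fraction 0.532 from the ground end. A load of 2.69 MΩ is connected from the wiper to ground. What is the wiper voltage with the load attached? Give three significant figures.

V ≈ 10.7 V

The wiper splits the pot into (1−α)R = 126.4 kΩ above and αR = 143.6 kΩ below.
Lower section ‖ load = 136.4 kΩ.
V_wiper = 20.6 × 136.4/(126.4 + 136.4) = 10.7 V.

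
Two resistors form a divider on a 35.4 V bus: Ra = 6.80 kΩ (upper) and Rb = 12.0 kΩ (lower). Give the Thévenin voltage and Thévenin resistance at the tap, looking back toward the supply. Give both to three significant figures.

V_th = 22.6 V, R_th = 4.34 kΩ

V_th is the open-circuit tap voltage: 35.4 × 12.0/(6.80 + 12.0) = 22.6 V.
With the supply zeroed, Ra and Rb appear in parallel from the tap: R_th = Ra‖Rb = (6.80 × 12.0)/18.80 = 4.34 kΩ.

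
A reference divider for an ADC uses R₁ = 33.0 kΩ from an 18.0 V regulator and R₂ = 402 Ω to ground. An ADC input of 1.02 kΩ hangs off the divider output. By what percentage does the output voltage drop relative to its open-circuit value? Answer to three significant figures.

Unloaded V = 18.0 × 402/33400 = 0.2166 V.
Loaded: R₂‖R_L = 288.4 Ω, giving V = 18.0 × 288.4/33290 = 0.1559 V.
Drop = (0.2166 − 0.1559) / 0.2166 = 28.0 %.

28.0 %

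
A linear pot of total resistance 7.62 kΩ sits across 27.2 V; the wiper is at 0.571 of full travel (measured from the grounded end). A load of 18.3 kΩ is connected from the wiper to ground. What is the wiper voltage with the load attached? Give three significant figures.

The wiper splits the pot into (1−α)R = 3.269 kΩ above and αR = 4.351 kΩ below.
Lower section ‖ load = 3.515 kΩ.
V_wiper = 27.2 × 3.515/(3.269 + 3.515) = 14.1 V.

V ≈ 14.1 V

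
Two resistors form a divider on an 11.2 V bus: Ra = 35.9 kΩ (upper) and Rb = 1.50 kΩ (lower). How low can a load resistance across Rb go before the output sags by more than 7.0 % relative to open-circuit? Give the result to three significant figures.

R_L(min) ≈ 19.1 kΩ

Output resistance R_th = Ra‖Rb = (35.9 × 1.50)/37.40 = 1.440 kΩ.
The fractional drop is R_th/(R_th + R_L); requiring this ≤ 0.0700 gives R_L ≥ R_th(1/0.0700 − 1) = 1.440 × 13.29 = 19.1 kΩ.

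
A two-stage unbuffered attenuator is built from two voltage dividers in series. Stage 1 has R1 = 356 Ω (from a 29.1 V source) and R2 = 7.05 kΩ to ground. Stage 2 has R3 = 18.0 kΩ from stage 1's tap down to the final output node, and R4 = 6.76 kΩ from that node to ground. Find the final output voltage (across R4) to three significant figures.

V_out ≈ 7.46 V

Stage 2 presents R3+R4 = 24760 Ω as a load on stage 1's tap.
Stage 1's lower leg becomes R2‖(R3+R4) = 5488 Ω, so V_mid = 29.1 × 5488/5844 = 27.33 V.
Stage 2 is itself unloaded: V_out = V_mid × R4/(R3+R4) = 27.33 × 6760/24760 = 7.46 V.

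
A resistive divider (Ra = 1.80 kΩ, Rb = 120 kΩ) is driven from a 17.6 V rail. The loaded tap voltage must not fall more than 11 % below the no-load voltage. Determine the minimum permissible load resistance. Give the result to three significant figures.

Output resistance R_th = Ra‖Rb = (1.80 × 120)/121.8 = 1.773 kΩ.
The fractional drop is R_th/(R_th + R_L); requiring this ≤ 0.110 gives R_L ≥ R_th(1/0.110 − 1) = 1.773 × 8.091 = 14.3 kΩ.

R_L(min) ≈ 14.3 kΩ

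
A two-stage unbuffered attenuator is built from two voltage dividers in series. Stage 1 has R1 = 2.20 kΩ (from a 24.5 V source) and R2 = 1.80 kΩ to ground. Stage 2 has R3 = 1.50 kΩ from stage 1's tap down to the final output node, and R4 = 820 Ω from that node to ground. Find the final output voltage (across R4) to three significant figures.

V_out ≈ 2.73 V

Stage 2 presents R3+R4 = 2320 Ω as a load on stage 1's tap.
Stage 1's lower leg becomes R2‖(R3+R4) = 1014 Ω, so V_mid = 24.5 × 1014/3214 = 7.727 V.
Stage 2 is itself unloaded: V_out = V_mid × R4/(R3+R4) = 7.727 × 820/2320 = 2.73 V.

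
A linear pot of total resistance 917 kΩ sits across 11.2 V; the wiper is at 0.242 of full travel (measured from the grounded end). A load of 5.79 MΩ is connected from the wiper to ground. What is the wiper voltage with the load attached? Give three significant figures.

V ≈ 2.63 V

The wiper splits the pot into (1−α)R = 695.1 kΩ above and αR = 221.9 kΩ below.
Lower section ‖ load = 213.7 kΩ.
V_wiper = 11.2 × 213.7/(695.1 + 213.7) = 2.63 V.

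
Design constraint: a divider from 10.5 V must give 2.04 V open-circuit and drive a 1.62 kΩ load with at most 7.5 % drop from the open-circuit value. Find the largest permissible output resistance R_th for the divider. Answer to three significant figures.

Loading drop = R_th/(R_th + R_L) ≤ 0.0750, so R_th ≤ R_L · ε/(1−ε) = 1.62 kΩ × 0.0750/0.9250 = 131 Ω.

R_th ≤ 131 Ω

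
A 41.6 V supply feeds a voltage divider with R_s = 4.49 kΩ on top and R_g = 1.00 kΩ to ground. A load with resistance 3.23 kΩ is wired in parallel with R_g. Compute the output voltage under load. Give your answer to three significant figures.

V_out ≈ 6.05 V

The load sits in parallel with R_g: R_g‖R_L = (1.00 × 3.23) / (1.00 + 3.23) = 0.7636 kΩ.
V_out = 41.6 × 0.7636 / (4.49 + 0.7636) = 41.6 × 0.7636/5.254 = 6.05 V.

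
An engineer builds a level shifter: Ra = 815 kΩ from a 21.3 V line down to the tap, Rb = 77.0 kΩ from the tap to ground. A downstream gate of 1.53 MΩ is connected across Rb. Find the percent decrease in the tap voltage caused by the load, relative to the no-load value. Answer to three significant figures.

The divider's output (Thévenin) resistance is Ra‖Rb = 70.35 kΩ.
Fractional drop under load = R_th/(R_th + R_L) = 70.35 / (70.35 + 1530) = 0.04396.
So the output falls by 4.40 %.

4.40 %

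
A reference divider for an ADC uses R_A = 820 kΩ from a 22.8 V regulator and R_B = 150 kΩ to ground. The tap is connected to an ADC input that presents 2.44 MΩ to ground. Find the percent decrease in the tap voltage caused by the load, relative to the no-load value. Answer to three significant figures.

The divider's output (Thévenin) resistance is R_A‖R_B = 126.8 kΩ.
Fractional drop under load = R_th/(R_th + R_L) = 126.8 / (126.8 + 2440) = 0.04940.
So the output falls by 4.94 %.

4.94 %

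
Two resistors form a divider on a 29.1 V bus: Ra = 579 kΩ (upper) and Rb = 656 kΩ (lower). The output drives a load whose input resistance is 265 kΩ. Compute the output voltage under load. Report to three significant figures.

The load sits in parallel with Rb: Rb‖R_L = (656 × 265) / (656 + 265) = 188.8 kΩ.
V_out = 29.1 × 188.8 / (579 + 188.8) = 29.1 × 188.8/767.8 = 7.15 V.
(Unloaded it would have been 15.5 V.)

V_out ≈ 7.15 V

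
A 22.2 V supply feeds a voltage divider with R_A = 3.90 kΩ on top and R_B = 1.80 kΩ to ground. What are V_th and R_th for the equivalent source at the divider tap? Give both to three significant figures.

V_th = 7.01 V, R_th = 1.23 kΩ

V_th is the open-circuit tap voltage: 22.2 × 1.80/(3.90 + 1.80) = 7.01 V.
With the supply zeroed, R_A and R_B appear in parallel from the tap: R_th = R_A‖R_B = (3.90 × 1.80)/5.700 = 1.23 kΩ.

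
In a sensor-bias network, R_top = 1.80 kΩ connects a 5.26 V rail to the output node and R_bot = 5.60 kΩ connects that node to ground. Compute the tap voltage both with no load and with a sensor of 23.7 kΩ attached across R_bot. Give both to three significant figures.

Open-circuit: V = 5.26 × 5.60/(1.80 + 5.60) = 3.98 V.
With the load, R_bot becomes R_bot‖R_L = 4.530 kΩ, so V = 5.26 × 4.530/6.330 = 3.76 V.

Unloaded: 3.98 V; loaded: 3.76 V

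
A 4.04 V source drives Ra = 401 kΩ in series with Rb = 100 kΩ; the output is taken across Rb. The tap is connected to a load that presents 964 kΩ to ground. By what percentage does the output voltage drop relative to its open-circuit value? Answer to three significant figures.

The divider's output (Thévenin) resistance is Ra‖Rb = 80.04 kΩ.
Fractional drop under load = R_th/(R_th + R_L) = 80.04 / (80.04 + 964) = 0.07666.
So the output falls by 7.67 %.

7.67 %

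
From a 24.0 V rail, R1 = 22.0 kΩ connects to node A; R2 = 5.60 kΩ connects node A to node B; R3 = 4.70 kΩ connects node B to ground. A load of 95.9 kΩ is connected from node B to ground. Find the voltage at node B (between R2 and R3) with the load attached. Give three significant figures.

At node B, R3 is in parallel with the load: R3‖R_L = 4.480 kΩ.
Below node A the resistance is R2 + (R3‖R_L) = 10.08 kΩ, so V_A = 24.0 × 10.08/32.08 = 7.541 V.
Then V_B = V_A × (R3‖R_L)/(R2 + R3‖R_L) = 7.541 × 4.480/10.08 = 3.35 V.

V ≈ 3.35 V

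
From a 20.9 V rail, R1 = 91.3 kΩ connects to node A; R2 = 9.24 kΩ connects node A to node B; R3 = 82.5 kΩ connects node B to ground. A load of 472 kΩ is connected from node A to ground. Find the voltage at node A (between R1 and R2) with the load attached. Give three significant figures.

V ≈ 9.55 V

Below node A the series string R2+R3 = 91.74 kΩ sits in parallel with the 472 kΩ load: 76.81 kΩ.
V_A = 20.9 × 76.81/(91.3 + 76.81) = 9.55 V.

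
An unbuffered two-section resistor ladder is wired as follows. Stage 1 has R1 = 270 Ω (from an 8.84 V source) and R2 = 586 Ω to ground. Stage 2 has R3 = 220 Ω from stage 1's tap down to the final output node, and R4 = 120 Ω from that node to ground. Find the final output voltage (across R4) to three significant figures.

V_out ≈ 1.38 V

Stage 2 presents R3+R4 = 340.0 Ω as a load on stage 1's tap.
Stage 1's lower leg becomes R2‖(R3+R4) = 215.2 Ω, so V_mid = 8.84 × 215.2/485.2 = 3.920 V.
Stage 2 is itself unloaded: V_out = V_mid × R4/(R3+R4) = 3.920 × 120/340.0 = 1.38 V.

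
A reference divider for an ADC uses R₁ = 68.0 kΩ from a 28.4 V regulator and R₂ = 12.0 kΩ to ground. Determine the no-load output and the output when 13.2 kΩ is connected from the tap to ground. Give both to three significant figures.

Unloaded: 4.26 V; loaded: 2.40 V

Open-circuit: V = 28.4 × 12.0/(68.0 + 12.0) = 4.26 V.
With the load, R₂ becomes R₂‖R_L = 6.286 kΩ, so V = 28.4 × 6.286/74.29 = 2.40 V.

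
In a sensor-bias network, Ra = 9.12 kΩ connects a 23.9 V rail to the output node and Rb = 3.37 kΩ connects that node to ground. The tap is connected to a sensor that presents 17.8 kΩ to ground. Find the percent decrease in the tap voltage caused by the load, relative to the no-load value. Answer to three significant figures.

12.1 %

Unloaded V = 23.9 × 3.37/12.49 = 6.4486 V.
Loaded: Rb‖R_L = 2.834 kΩ, giving V = 23.9 × 2.834/11.95 = 5.6654 V.
Drop = (6.4486 − 5.6654) / 6.4486 = 12.1 %.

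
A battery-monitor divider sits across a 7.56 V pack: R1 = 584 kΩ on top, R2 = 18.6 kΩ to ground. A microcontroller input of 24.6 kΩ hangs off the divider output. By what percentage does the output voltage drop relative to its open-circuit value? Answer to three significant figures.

42.3 %

The divider's output (Thévenin) resistance is R1‖R2 = 18.03 kΩ.
Fractional drop under load = R_th/(R_th + R_L) = 18.03 / (18.03 + 24.6) = 0.4229.
So the output falls by 42.3 %.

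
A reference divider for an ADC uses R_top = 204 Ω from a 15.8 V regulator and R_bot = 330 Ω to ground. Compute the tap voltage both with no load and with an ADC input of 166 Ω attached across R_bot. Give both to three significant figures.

Open-circuit: V = 15.8 × 330/(204 + 330) = 9.76 V.
With the load, R_bot becomes R_bot‖R_L = 110.4 Ω, so V = 15.8 × 110.4/314.4 = 5.55 V.

Unloaded: 9.76 V; loaded: 5.55 V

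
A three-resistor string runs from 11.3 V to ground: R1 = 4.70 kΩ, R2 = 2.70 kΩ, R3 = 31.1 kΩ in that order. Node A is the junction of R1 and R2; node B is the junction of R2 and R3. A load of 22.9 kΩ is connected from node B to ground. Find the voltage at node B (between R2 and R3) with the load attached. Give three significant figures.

V ≈ 7.24 V

At node B, R3 is in parallel with the load: R3‖R_L = 13.19 kΩ.
Below node A the resistance is R2 + (R3‖R_L) = 15.89 kΩ, so V_A = 11.3 × 15.89/20.59 = 8.720 V.
Then V_B = V_A × (R3‖R_L)/(R2 + R3‖R_L) = 8.720 × 13.19/15.89 = 7.24 V.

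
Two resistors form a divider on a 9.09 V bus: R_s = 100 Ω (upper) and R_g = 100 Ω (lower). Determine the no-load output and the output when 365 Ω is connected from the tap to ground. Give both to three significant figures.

Open-circuit: V = 9.09 × 100/(100 + 100) = 4.54 V.
With the load, R_g becomes R_g‖R_L = 78.49 Ω, so V = 9.09 × 78.49/178.5 = 4.00 V.

Unloaded: 4.54 V; loaded: 4.00 V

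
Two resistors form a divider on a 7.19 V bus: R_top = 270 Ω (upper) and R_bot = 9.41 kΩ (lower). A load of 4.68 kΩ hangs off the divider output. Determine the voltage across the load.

V_out ≈ 6.62 V

The load sits in parallel with R_bot: R_bot‖R_L = (9410 × 4680) / (9410 + 4680) = 3126 Ω.
V_out = 7.19 × 3126 / (270 + 3126) = 7.19 × 3126/3396 = 6.62 V.
(Unloaded it would have been 6.99 V.)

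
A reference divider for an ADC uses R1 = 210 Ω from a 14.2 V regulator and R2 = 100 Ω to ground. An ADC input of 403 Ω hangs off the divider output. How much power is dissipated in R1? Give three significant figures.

P ≈ 503 mW

Total resistance from the source is R1 + (R2‖R_L) = 290.1 Ω, so I = 14.2/290.1 Ω = 48.95 mA.
P = I²·R1 = (48.95 mA)² × 210 Ω = 503 mW.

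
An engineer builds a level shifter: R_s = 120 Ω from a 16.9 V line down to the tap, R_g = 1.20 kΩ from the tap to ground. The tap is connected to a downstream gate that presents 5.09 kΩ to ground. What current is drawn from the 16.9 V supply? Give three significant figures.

I ≈ 15.5 mA

R_g‖R_L = 971.1 Ω, so the source sees R_s + R_g‖R_L = 1091 Ω.
I = 16.9 V / 1091 Ω = 15.5 mA.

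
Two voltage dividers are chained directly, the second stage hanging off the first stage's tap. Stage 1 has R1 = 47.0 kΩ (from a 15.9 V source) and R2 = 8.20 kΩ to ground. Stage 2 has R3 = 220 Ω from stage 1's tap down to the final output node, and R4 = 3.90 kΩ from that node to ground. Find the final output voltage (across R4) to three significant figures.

Stage 2 presents R3+R4 = 4120 Ω as a load on stage 1's tap.
Stage 1's lower leg becomes R2‖(R3+R4) = 2742 Ω, so V_mid = 15.9 × 2742/49740 = 0.8765 V.
Stage 2 is itself unloaded: V_out = V_mid × R4/(R3+R4) = 0.8765 × 3900/4120 = 0.830 V.

V_out ≈ 0.830 V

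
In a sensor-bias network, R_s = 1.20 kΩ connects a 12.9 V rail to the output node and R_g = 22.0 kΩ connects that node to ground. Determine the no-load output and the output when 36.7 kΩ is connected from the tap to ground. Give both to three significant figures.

Unloaded: 12.2 V; loaded: 11.9 V

Open-circuit: V = 12.9 × 22.0/(1.20 + 22.0) = 12.2 V.
With the load, R_g becomes R_g‖R_L = 13.75 kΩ, so V = 12.9 × 13.75/14.95 = 11.9 V.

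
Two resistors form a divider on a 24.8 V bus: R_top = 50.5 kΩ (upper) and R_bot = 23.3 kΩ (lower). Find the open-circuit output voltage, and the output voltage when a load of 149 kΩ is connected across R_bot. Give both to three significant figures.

Open-circuit: V = 24.8 × 23.3/(50.5 + 23.3) = 7.83 V.
With the load, R_bot becomes R_bot‖R_L = 20.15 kΩ, so V = 24.8 × 20.15/70.65 = 7.07 V.

Unloaded: 7.83 V; loaded: 7.07 V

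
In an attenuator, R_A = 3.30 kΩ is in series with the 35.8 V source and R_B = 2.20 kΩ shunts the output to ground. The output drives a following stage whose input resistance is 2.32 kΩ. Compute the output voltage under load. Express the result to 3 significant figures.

The load sits in parallel with R_B: R_B‖R_L = (2.20 × 2.32) / (2.20 + 2.32) = 1.129 kΩ.
V_out = 35.8 × 1.129 / (3.30 + 1.129) = 35.8 × 1.129/4.429 = 9.13 V.
(Unloaded it would have been 14.3 V.)

V_out ≈ 9.13 V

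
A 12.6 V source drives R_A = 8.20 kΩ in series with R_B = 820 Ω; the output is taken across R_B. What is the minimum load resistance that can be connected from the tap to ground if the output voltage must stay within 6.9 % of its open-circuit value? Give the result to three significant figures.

R_L(min) ≈ 10.1 kΩ

Output resistance R_th = R_A‖R_B = (8200 × 820)/9020 = 745.5 Ω.
The fractional drop is R_th/(R_th + R_L); requiring this ≤ 0.0690 gives R_L ≥ R_th(1/0.0690 − 1) = 745.5 × 13.49 = 10.1 kΩ.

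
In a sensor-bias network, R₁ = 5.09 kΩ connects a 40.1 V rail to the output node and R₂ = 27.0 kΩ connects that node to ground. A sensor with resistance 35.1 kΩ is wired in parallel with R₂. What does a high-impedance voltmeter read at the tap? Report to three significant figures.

The load sits in parallel with R₂: R₂‖R_L = (27.0 × 35.1) / (27.0 + 35.1) = 15.26 kΩ.
V_out = 40.1 × 15.26 / (5.09 + 15.26) = 40.1 × 15.26/20.35 = 30.1 V.
(Unloaded it would have been 33.7 V.)

V_out ≈ 30.1 V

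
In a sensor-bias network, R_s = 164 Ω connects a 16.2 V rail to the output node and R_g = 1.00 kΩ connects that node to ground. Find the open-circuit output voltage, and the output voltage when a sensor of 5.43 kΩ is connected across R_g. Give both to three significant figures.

Open-circuit: V = 16.2 × 1000/(164 + 1000) = 13.9 V.
With the load, R_g becomes R_g‖R_L = 844.5 Ω, so V = 16.2 × 844.5/1008 = 13.6 V.

Unloaded: 13.9 V; loaded: 13.6 V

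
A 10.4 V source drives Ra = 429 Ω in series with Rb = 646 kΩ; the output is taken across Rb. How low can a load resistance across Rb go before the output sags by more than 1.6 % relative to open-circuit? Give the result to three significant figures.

R_L(min) ≈ 26.4 kΩ

Output resistance R_th = Ra‖Rb = (429 × 646000)/646400 = 428.7 Ω.
The fractional drop is R_th/(R_th + R_L); requiring this ≤ 0.0160 gives R_L ≥ R_th(1/0.0160 − 1) = 428.7 × 61.50 = 26.4 kΩ.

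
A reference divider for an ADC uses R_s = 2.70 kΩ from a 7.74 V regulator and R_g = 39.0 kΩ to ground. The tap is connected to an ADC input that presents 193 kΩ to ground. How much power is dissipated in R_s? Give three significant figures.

P ≈ 0.131 mW

Total resistance from the source is R_s + (R_g‖R_L) = 35.14 kΩ, so I = 7.74/35.14 kΩ = 0.2202 mA.
P = I²·R_s = (0.2202 mA)² × 2.70 kΩ = 0.131 mW.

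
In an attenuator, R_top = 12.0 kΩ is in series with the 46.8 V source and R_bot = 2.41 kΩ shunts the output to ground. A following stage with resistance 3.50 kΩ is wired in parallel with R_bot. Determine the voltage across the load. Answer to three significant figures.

The load sits in parallel with R_bot: R_bot‖R_L = (2.41 × 3.50) / (2.41 + 3.50) = 1.427 kΩ.
V_out = 46.8 × 1.427 / (12.0 + 1.427) = 46.8 × 1.427/13.43 = 4.97 V.

V_out ≈ 4.97 V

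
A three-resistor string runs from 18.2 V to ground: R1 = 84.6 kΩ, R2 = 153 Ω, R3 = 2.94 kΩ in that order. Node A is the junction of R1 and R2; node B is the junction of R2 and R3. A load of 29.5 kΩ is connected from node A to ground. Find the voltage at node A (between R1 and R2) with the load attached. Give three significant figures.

V ≈ 0.583 V

Below node A the series string R2+R3 = 3093 Ω sits in parallel with the 29500 Ω load: 2799 Ω.
V_A = 18.2 × 2799/(84600 + 2799) = 0.583 V.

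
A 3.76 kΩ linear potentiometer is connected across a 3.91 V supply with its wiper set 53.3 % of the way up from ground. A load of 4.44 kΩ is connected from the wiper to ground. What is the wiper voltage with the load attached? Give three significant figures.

V ≈ 1.72 V

The wiper splits the pot into (1−α)R = 1.756 kΩ above and αR = 2.004 kΩ below.
Lower section ‖ load = 1.381 kΩ.
V_wiper = 3.91 × 1.381/(1.756 + 1.381) = 1.72 V.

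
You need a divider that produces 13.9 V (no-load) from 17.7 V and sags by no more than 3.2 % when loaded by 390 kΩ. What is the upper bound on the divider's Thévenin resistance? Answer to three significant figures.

R_th ≤ 12.9 kΩ

Loading drop = R_th/(R_th + R_L) ≤ 0.0320, so R_th ≤ R_L · ε/(1−ε) = 390 kΩ × 0.0320/0.9680 = 12.9 kΩ.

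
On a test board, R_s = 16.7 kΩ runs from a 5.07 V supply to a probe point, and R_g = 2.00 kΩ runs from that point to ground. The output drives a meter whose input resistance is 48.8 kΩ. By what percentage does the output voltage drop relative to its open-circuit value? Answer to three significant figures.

The divider's output (Thévenin) resistance is R_s‖R_g = 1.786 kΩ.
Fractional drop under load = R_th/(R_th + R_L) = 1.786 / (1.786 + 48.8) = 0.03531.
So the output falls by 3.53 %.

3.53 %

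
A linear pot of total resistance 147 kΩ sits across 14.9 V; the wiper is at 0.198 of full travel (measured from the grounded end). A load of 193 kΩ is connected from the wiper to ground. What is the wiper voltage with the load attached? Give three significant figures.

V ≈ 2.63 V

The wiper splits the pot into (1−α)R = 117.9 kΩ above and αR = 29.11 kΩ below.
Lower section ‖ load = 25.29 kΩ.
V_wiper = 14.9 × 25.29/(117.9 + 25.29) = 2.63 V.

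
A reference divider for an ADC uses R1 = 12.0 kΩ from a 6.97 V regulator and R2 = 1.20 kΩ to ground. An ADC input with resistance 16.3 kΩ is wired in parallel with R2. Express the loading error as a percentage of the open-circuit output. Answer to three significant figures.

6.27 %

The divider's output (Thévenin) resistance is R1‖R2 = 1.091 kΩ.
Fractional drop under load = R_th/(R_th + R_L) = 1.091 / (1.091 + 16.3) = 0.06273.
So the output falls by 6.27 %.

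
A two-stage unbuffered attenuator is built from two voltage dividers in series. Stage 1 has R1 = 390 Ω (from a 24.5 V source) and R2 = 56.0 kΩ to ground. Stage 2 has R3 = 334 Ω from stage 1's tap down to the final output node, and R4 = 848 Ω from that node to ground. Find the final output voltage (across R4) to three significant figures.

Stage 2 presents R3+R4 = 1182 Ω as a load on stage 1's tap.
Stage 1's lower leg becomes R2‖(R3+R4) = 1158 Ω, so V_mid = 24.5 × 1158/1548 = 18.33 V.
Stage 2 is itself unloaded: V_out = V_mid × R4/(R3+R4) = 18.33 × 848/1182 = 13.1 V.

V_out ≈ 13.1 V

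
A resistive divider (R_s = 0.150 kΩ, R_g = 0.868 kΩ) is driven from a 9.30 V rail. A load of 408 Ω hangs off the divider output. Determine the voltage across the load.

V_out ≈ 6.04 V

The load sits in parallel with R_g: R_g‖R_L = (868 × 408) / (868 + 408) = 277.5 Ω.
V_out = 9.30 × 277.5 / (150 + 277.5) = 9.30 × 277.5/427.5 = 6.04 V.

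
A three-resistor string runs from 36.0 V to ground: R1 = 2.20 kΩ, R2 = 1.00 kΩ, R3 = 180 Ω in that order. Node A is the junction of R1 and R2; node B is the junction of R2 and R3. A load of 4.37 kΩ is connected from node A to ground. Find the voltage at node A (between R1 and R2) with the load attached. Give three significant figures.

V ≈ 10.7 V

Below node A the series string R2+R3 = 1180 Ω sits in parallel with the 4370 Ω load: 929.1 Ω.
V_A = 36.0 × 929.1/(2200 + 929.1) = 10.7 V.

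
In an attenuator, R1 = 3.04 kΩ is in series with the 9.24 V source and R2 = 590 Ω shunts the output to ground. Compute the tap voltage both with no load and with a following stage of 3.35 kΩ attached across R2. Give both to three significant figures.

Open-circuit: V = 9.24 × 590/(3040 + 590) = 1.50 V.
With the load, R2 becomes R2‖R_L = 501.6 Ω, so V = 9.24 × 501.6/3542 = 1.31 V.

Unloaded: 1.50 V; loaded: 1.31 V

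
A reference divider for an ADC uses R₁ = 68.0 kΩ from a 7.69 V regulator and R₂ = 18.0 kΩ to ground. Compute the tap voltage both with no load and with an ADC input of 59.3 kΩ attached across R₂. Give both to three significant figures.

Open-circuit: V = 7.69 × 18.0/(68.0 + 18.0) = 1.61 V.
With the load, R₂ becomes R₂‖R_L = 13.81 kΩ, so V = 7.69 × 13.81/81.81 = 1.30 V.

Unloaded: 1.61 V; loaded: 1.30 V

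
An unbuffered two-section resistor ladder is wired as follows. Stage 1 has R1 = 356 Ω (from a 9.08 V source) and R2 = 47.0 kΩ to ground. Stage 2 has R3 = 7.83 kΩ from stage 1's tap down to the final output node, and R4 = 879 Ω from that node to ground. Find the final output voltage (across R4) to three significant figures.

Stage 2 presents R3+R4 = 8709 Ω as a load on stage 1's tap.
Stage 1's lower leg becomes R2‖(R3+R4) = 7348 Ω, so V_mid = 9.08 × 7348/7704 = 8.660 V.
Stage 2 is itself unloaded: V_out = V_mid × R4/(R3+R4) = 8.660 × 879/8709 = 0.874 V.

V_out ≈ 0.874 V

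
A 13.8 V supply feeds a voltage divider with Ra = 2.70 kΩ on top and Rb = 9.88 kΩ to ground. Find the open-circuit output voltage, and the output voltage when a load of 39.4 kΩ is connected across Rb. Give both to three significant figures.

Unloaded: 10.8 V; loaded: 10.3 V

Open-circuit: V = 13.8 × 9.88/(2.70 + 9.88) = 10.8 V.
With the load, Rb becomes Rb‖R_L = 7.899 kΩ, so V = 13.8 × 7.899/10.60 = 10.3 V.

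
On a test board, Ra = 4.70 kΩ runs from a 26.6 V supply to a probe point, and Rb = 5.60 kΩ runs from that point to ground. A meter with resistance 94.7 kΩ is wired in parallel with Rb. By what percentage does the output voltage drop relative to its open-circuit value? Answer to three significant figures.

The divider's output (Thévenin) resistance is Ra‖Rb = 2.555 kΩ.
Fractional drop under load = R_th/(R_th + R_L) = 2.555 / (2.555 + 94.7) = 0.02627.
So the output falls by 2.63 %.

2.63 %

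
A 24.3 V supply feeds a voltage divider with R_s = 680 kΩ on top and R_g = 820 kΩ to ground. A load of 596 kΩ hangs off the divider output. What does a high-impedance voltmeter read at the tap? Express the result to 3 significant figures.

The load sits in parallel with R_g: R_g‖R_L = (820 × 596) / (820 + 596) = 345.1 kΩ.
V_out = 24.3 × 345.1 / (680 + 345.1) = 24.3 × 345.1/1025 = 8.18 V.

V_out ≈ 8.18 V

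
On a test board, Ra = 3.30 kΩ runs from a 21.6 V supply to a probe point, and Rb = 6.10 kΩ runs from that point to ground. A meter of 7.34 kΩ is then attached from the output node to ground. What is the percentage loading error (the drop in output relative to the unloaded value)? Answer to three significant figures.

Unloaded V = 21.6 × 6.10/9.400 = 14.02 V.
Loaded: Rb‖R_L = 3.331 kΩ, giving V = 21.6 × 3.331/6.631 = 10.85 V.
Drop = (14.02 − 10.85) / 14.02 = 22.6 %.

22.6 %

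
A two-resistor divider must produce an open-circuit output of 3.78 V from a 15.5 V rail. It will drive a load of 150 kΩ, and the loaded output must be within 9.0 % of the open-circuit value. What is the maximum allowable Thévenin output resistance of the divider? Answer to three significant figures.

Loading drop = R_th/(R_th + R_L) ≤ 0.0900, so R_th ≤ R_L · ε/(1−ε) = 150 kΩ × 0.0900/0.9100 = 14.8 kΩ.

R_th ≤ 14.8 kΩ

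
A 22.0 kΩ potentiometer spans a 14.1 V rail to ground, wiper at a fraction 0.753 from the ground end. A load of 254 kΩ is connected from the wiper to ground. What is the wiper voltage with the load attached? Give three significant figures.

V ≈ 10.4 V

The wiper splits the pot into (1−α)R = 5.434 kΩ above and αR = 16.57 kΩ below.
Lower section ‖ load = 15.55 kΩ.
V_wiper = 14.1 × 15.55/(5.434 + 15.55) = 10.4 V.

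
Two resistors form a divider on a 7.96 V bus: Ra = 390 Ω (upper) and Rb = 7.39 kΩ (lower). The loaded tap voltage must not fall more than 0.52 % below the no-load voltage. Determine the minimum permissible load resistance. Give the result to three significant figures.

R_L(min) ≈ 70.9 kΩ

Output resistance R_th = Ra‖Rb = (390 × 7390)/7780 = 370.4 Ω.
The fractional drop is R_th/(R_th + R_L); requiring this ≤ 0.00520 gives R_L ≥ R_th(1/0.00520 − 1) = 370.4 × 191.3 = 70.9 kΩ.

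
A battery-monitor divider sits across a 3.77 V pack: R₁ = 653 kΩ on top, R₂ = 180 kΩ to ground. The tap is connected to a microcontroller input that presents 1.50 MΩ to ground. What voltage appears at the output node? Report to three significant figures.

V_out ≈ 0.745 V

The load sits in parallel with R₂: R₂‖R_L = (180 × 1500) / (180 + 1500) = 160.7 kΩ.
V_out = 3.77 × 160.7 / (653 + 160.7) = 3.77 × 160.7/813.7 = 0.745 V.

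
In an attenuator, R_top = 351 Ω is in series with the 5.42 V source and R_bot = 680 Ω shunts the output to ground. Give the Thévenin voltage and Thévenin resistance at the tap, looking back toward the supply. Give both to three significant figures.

V_th is the open-circuit tap voltage: 5.42 × 680/(351 + 680) = 3.57 V.
With the supply zeroed, R_top and R_bot appear in parallel from the tap: R_th = R_top‖R_bot = (351 × 680)/1031 = 232 Ω.

V_th = 3.57 V, R_th = 232 Ω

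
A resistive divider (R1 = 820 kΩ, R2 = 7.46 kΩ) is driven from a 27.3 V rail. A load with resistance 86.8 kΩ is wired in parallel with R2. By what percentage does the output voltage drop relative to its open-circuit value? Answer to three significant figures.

7.85 %

The divider's output (Thévenin) resistance is R1‖R2 = 7.393 kΩ.
Fractional drop under load = R_th/(R_th + R_L) = 7.393 / (7.393 + 86.8) = 0.07849.
So the output falls by 7.85 %.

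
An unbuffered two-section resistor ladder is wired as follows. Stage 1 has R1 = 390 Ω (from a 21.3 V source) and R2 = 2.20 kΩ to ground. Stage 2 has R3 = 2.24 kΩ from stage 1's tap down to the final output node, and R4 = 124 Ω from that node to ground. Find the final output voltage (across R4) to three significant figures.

V_out ≈ 0.832 V

Stage 2 presents R3+R4 = 2364 Ω as a load on stage 1's tap.
Stage 1's lower leg becomes R2‖(R3+R4) = 1140 Ω, so V_mid = 21.3 × 1140/1530 = 15.87 V.
Stage 2 is itself unloaded: V_out = V_mid × R4/(R3+R4) = 15.87 × 124/2364 = 0.832 V.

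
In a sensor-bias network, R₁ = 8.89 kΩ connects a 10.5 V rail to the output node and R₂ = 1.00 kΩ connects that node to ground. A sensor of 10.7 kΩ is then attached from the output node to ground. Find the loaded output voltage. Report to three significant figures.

V_out ≈ 0.979 V

The load sits in parallel with R₂: R₂‖R_L = (1.00 × 10.7) / (1.00 + 10.7) = 0.9145 kΩ.
V_out = 10.5 × 0.9145 / (8.89 + 0.9145) = 10.5 × 0.9145/9.805 = 0.979 V.
(Unloaded it would have been 1.06 V.)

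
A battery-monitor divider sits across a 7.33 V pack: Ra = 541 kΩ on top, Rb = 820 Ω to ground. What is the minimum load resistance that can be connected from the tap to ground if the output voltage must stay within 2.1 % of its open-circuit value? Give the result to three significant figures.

R_L(min) ≈ 38.2 kΩ

Output resistance R_th = Ra‖Rb = (541000 × 820)/541800 = 818.8 Ω.
The fractional drop is R_th/(R_th + R_L); requiring this ≤ 0.0210 gives R_L ≥ R_th(1/0.0210 − 1) = 818.8 × 46.62 = 38.2 kΩ.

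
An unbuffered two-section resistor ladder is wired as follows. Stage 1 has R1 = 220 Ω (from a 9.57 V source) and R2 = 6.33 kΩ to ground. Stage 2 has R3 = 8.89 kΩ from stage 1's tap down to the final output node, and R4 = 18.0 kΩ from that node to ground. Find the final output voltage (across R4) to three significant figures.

Stage 2 presents R3+R4 = 26890 Ω as a load on stage 1's tap.
Stage 1's lower leg becomes R2‖(R3+R4) = 5124 Ω, so V_mid = 9.57 × 5124/5344 = 9.176 V.
Stage 2 is itself unloaded: V_out = V_mid × R4/(R3+R4) = 9.176 × 18000/26890 = 6.14 V.

V_out ≈ 6.14 V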